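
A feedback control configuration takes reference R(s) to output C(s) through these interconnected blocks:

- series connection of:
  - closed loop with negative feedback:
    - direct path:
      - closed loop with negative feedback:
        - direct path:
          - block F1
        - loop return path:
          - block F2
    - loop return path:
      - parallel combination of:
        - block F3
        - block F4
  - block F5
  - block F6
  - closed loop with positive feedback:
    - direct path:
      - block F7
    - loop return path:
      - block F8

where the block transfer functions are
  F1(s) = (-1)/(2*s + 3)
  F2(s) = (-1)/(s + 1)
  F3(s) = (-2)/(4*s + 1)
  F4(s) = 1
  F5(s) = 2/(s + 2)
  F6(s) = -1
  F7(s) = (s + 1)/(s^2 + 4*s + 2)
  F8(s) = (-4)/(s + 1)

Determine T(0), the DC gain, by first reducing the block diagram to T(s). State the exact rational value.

Step 1. close the feedback loop around F1, F2, giving (-s - 1)/(2*s^2 + 5*s + 4)
Step 2. sum the parallel branches F3, F4, giving (4*s - 1)/(4*s + 1)
Step 3. feedback reduction of [F1/(1+F1*F2)], (F3+F4), giving (-4*s^2 - 5*s - 1)/(8*s^3 + 18*s^2 + 18*s + 5)
Step 4. reduce the feedback loop with forward F7 and return F8, giving (s + 1)/(s^2 + 4*s + 6)
Step 5. multiply [[F1/(1+F1*F2)]/(1+[F1/(1+F1*F2)]*(F3+F4))], F5, F6, [F7/(1-F7*F8)] (series), giving (8*s^3 + 18*s^2 + 12*s + 2)/(8*s^6 + 66*s^5 + 238*s^4 + 461*s^3 + 498*s^2 + 286*s + 60)
DC gain: substitute s = 0 into T(s) from step 5: T(0) = 2/60 = 1/30.

Therefore the answer is 1/30.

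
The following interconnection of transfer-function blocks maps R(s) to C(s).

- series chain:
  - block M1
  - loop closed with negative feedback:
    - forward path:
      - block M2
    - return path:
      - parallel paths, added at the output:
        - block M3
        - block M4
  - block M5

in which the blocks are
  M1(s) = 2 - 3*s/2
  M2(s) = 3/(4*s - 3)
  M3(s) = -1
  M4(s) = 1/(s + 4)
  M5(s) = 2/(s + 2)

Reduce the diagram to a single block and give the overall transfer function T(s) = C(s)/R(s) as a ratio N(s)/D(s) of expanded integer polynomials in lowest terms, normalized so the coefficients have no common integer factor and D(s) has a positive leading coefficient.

Answer: (-9*s^2 - 24*s + 48)/(4*s^3 + 18*s^2 - s - 42)

Working:
(1) reduce the parallel group M3, M4 gives (-s - 3)/(s + 4)
(2) close the feedback loop around M2, (M3+M4) gives (3*s + 12)/(4*s^2 + 10*s - 21)
(3) series reduction of M1, [M2/(1+M2*(M3+M4))], M5; the result is T(s) itself (integer coefficients, no common factor, positive leading denominator coefficient)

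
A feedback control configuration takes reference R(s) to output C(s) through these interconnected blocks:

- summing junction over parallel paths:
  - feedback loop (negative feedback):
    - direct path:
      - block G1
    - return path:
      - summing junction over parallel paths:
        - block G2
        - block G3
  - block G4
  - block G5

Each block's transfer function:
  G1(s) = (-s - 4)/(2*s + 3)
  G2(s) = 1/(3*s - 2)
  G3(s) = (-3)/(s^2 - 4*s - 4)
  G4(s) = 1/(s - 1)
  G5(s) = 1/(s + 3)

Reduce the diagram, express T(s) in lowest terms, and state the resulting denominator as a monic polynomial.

First reduce the diagram to T(s).

Step 1 - parallel reduction of G2, G3, giving (s^2 - 13*s + 2)/(3*s^3 - 14*s^2 - 4*s + 8)
Step 2 - reduce the feedback loop with forward G1 and return (G2+G3), giving (-3*s^4 + 2*s^3 + 60*s^2 + 8*s - 32)/(6*s^4 - 20*s^3 - 41*s^2 + 54*s + 16)
Step 3 - sum the parallel branches [G1/(1+G1*(G2+G3))], G4, G5, giving (-3*s^6 + 8*s^5 + 45*s^4 - 170*s^2 + 52*s + 128)/(6*s^6 - 8*s^5 - 99*s^4 + 32*s^3 + 247*s^2 - 130*s - 48)
That last expression is T(s), already simplified. Scaling its denominator by 1/6 (the reciprocal of the leading coefficient) yields the monic denominator.

Answer: s^6 - 4*s^5/3 - 33*s^4/2 + 16*s^3/3 + 247*s^2/6 - 65*s/3 - 8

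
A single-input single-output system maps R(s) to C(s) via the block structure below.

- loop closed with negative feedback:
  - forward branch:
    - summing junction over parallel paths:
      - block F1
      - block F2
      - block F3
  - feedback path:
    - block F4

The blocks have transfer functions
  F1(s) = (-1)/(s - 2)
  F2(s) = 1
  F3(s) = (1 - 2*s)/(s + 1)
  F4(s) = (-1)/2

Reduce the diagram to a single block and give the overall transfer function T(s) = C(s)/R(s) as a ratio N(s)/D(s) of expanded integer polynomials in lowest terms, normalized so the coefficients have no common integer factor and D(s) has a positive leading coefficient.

1. sum the parallel branches F1, F2, F3 gives (-s^2 + 3*s - 5)/(s^2 - s - 2)
2. feedback reduction of (F1+F2+F3), F4 - this is the overall T(s), already in the required normalized form

Therefore the answer is (-2*s^2 + 6*s - 10)/(3*s^2 - 5*s + 1).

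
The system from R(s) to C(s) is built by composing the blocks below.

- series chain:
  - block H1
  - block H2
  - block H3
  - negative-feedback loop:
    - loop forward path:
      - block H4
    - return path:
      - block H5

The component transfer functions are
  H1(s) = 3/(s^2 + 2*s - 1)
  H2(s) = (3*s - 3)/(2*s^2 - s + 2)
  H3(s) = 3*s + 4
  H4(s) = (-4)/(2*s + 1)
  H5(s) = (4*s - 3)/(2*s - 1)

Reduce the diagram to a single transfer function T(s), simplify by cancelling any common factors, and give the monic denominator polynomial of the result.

[1] close the feedback loop around H4, H5, giving (4 - 8*s)/(4*s^2 - 16*s + 11)
[2] reduce the series chain H1, H2, H3, [H4/(1+H4*H5)], giving (-216*s^3 + 36*s^2 + 324*s - 144)/(8*s^6 - 20*s^5 - 34*s^4 + 85*s^3 - 110*s^2 + 87*s - 22)
The result of step 2 is T(s) in lowest terms. Its denominator has leading coefficient 8; dividing the denominator through by 8 makes it monic.

Therefore the answer is s^6 - 5*s^5/2 - 17*s^4/4 + 85*s^3/8 - 55*s^2/4 + 87*s/8 - 11/4.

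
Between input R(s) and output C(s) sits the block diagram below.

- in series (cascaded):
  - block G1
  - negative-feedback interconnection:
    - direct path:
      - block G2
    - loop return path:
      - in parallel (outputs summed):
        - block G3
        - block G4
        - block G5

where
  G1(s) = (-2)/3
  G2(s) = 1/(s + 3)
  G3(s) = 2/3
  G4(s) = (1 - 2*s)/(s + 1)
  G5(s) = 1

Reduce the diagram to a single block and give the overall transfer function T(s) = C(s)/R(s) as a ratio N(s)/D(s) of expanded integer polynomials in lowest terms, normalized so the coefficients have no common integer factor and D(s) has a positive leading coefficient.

1. combine G3, G4, G5 in parallel gives (8 - s)/(3*s + 3)
2. apply the feedback formula to G2, (G3+G4+G5) gives (3*s + 3)/(3*s^2 + 11*s + 17)
3. combine G1, [G2/(1+G2*(G3+G4+G5))] in series: this yields T(s), and no further normalization is needed

Answer: (-2*s - 2)/(3*s^2 + 11*s + 17)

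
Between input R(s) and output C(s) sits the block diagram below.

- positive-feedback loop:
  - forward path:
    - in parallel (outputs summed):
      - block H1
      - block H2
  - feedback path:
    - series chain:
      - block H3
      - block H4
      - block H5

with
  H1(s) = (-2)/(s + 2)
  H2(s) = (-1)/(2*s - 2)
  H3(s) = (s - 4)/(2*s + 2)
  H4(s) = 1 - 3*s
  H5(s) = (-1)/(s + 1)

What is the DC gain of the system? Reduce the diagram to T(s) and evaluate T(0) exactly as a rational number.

Step 1. reduce the parallel group H1, H2, giving (2 - 5*s)/(2*s^2 + 2*s - 4)
Step 2. multiply H3, H4, H5 (series), giving (3*s^2 - 13*s + 4)/(2*s^2 + 4*s + 2)
Step 3. close the feedback loop around (H1+H2), (H3*H4*H5), giving (-10*s^3 - 16*s^2 - 2*s + 4)/(4*s^4 + 27*s^3 - 67*s^2 + 34*s - 16)
The step-3 result is T(s). Setting s = 0: T(0) = 4/(-16) = -1/4.

Final answer: -1/4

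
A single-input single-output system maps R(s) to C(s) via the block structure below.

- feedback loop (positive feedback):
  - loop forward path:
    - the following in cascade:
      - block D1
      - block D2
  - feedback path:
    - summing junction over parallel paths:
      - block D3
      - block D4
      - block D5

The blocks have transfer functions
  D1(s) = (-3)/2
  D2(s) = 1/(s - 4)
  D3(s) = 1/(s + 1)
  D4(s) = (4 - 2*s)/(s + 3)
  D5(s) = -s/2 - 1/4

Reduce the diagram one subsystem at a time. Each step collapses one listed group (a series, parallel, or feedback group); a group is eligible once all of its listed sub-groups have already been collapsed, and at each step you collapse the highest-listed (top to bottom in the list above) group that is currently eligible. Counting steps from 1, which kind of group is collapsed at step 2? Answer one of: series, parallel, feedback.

The answer is parallel.

Reasoning:
(1) reduce the series chain D1, D2
(2) add D3, D4, D5 (parallel)
(3) close the feedback loop around (D1*D2), (D3+D4+D5)
At step 2 the group reduced is parallel.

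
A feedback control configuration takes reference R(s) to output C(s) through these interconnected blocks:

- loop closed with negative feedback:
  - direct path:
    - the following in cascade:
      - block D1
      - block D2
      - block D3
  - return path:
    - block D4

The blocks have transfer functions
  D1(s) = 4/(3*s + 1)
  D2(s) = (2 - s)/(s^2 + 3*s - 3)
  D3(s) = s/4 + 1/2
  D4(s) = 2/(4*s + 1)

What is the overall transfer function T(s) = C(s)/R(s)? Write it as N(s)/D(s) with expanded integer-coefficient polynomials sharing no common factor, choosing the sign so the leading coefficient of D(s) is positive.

The answer is (-4*s^3 - s^2 + 16*s + 4)/(12*s^4 + 43*s^3 - 16*s^2 - 18*s + 5).

Reasoning:
Step 1. series reduction of D1, D2, D3 = (4 - s^2)/(3*s^3 + 10*s^2 - 6*s - 3)
Step 2. feedback reduction of (D1*D2*D3), D4: this yields T(s), and no further normalization is needed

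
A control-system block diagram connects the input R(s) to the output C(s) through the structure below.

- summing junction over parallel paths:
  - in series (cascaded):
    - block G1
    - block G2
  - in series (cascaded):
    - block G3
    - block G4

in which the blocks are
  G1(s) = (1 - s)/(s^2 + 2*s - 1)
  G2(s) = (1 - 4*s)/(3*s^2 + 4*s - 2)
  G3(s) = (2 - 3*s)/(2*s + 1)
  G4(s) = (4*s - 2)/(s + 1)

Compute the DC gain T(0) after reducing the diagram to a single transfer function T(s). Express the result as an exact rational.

First reduce the diagram to T(s).

(1) series reduction of G1, G2; result (4*s^2 - 5*s + 1)/(3*s^4 + 10*s^3 + 3*s^2 - 8*s + 2)
(2) series reduction of G3, G4; result (-12*s^2 + 14*s - 4)/(2*s^2 + 3*s + 1)
(3) reduce the parallel group (G1*G2), (G3*G4); result (-36*s^6 - 78*s^5 + 100*s^4 + 100*s^3 - 157*s^2 + 58*s - 7)/(6*s^6 + 29*s^5 + 39*s^4 + 3*s^3 - 17*s^2 - 2*s + 2)
Evaluating the step-3 result (the overall T(s)) at s = 0 gives T(0) = -7/2.

Answer: -7/2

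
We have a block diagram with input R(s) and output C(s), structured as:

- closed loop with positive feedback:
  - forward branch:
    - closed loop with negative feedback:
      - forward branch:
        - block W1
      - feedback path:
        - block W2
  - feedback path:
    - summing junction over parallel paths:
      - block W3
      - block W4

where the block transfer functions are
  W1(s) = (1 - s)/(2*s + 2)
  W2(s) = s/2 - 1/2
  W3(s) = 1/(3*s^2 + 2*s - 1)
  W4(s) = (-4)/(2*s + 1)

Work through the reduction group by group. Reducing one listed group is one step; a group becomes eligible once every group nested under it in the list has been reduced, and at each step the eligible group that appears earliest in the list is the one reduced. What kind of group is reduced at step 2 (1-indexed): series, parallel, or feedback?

Answer: parallel

Working:
Step 1 - apply the feedback formula to W1, W2
Step 2 - sum the parallel branches W3, W4
Step 3 - apply the feedback formula to [W1/(1+W1*W2)], (W3+W4)
Step 2: parallel.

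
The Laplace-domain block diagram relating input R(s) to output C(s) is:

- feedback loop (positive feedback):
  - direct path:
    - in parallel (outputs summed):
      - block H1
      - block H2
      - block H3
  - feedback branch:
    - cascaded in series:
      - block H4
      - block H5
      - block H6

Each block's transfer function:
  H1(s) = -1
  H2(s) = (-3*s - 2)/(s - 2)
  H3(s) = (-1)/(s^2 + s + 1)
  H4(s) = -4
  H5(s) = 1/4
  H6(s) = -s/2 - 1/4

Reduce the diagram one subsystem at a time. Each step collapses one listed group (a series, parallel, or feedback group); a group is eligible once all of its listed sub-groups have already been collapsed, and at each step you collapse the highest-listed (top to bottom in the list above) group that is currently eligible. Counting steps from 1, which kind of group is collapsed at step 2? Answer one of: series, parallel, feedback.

Answer: series

Working:
Step 1. add H1, H2, H3 (parallel)
Step 2. multiply H4, H5, H6 (series)
Step 3. apply the feedback formula to (H1+H2+H3), (H4*H5*H6)
Step 2 collapses a series group.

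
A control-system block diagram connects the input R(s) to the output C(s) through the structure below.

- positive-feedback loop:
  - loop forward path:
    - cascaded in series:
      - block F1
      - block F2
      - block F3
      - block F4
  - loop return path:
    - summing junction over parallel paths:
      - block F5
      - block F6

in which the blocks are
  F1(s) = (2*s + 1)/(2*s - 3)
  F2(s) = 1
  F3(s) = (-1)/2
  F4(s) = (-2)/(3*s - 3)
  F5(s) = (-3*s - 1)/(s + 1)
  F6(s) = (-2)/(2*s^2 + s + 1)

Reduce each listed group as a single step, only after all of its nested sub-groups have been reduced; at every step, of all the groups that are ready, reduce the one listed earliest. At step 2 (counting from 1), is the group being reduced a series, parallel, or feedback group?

Step 1: reduce the series chain F1, F2, F3, F4
Step 2: combine F5, F6 in parallel
Step 3: close the feedback loop around (F1*F2*F3*F4), (F5+F6)
Step 2 collapses a parallel group.

Answer: parallel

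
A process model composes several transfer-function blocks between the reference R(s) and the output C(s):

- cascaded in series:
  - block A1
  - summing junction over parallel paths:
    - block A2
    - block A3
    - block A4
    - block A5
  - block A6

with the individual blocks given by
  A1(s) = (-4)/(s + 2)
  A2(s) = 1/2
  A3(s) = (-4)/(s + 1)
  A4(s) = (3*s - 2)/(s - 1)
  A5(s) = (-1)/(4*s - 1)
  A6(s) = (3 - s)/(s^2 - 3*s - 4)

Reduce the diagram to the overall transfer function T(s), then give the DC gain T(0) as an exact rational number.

1. add A2, A3, A4, A5 (parallel) = (28*s^3 - 33*s^2 + 18*s - 1)/(8*s^3 - 2*s^2 - 8*s + 2)
2. multiply A1, (A2+A3+A4+A5), A6 (series) = (56*s^4 - 234*s^3 + 234*s^2 - 110*s + 6)/(4*s^6 - 5*s^5 - 43*s^4 - 17*s^3 + 47*s^2 + 22*s - 8)
Evaluating the step-2 result (the overall T(s)) at s = 0 gives T(0) = 6/(-8) = -3/4.

Final answer: -3/4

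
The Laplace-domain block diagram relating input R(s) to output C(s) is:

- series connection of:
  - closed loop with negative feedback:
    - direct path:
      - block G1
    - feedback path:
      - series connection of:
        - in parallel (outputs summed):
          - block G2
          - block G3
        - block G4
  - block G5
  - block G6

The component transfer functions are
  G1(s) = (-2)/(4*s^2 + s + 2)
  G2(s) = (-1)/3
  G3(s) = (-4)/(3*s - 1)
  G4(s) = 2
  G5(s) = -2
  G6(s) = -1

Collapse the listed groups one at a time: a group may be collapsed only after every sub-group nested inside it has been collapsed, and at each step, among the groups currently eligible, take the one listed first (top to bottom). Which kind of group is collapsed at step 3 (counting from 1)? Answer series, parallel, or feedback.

Reducing step by step:

[1] parallel reduction of G2, G3
[2] cascade (G2+G3), G4
[3] reduce the feedback loop with forward G1 and return ((G2+G3)*G4)
[4] multiply [G1/(1+G1*((G2+G3)*G4))], G5, G6 (series)
The group at step 3 is a feedback group.

Answer: feedback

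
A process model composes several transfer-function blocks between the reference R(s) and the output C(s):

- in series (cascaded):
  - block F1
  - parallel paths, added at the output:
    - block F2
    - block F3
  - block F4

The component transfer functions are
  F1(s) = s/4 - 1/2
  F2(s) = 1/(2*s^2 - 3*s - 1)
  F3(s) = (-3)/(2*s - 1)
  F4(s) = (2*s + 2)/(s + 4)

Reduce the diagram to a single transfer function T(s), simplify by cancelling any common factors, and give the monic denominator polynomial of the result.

Step 1: parallel reduction of F2, F3; result (-6*s^2 + 11*s + 2)/(4*s^3 - 8*s^2 + s + 1)
Step 2: series reduction of F1, (F2+F3), F4; result (-6*s^4 + 17*s^3 + 3*s^2 - 24*s - 4)/(8*s^4 + 16*s^3 - 62*s^2 + 10*s + 8)
T(s) is the step-2 result (common factors already cancelled). Leading coefficient of the denominator: 8. Divide through by 8 for the monic polynomial.

Therefore the answer is s^4 + 2*s^3 - 31*s^2/4 + 5*s/4 + 1.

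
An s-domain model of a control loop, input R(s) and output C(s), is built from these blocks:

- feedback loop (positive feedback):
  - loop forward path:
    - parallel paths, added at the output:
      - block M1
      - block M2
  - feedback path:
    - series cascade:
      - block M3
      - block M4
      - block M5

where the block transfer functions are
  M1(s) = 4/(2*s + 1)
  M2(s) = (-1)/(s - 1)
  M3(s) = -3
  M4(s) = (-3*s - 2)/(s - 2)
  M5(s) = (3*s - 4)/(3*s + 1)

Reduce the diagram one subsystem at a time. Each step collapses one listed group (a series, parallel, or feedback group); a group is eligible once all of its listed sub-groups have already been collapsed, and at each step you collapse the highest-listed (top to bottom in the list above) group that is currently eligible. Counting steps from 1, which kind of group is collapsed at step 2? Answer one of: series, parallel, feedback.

1. reduce the parallel group M1, M2
2. combine M3, M4, M5 in series
3. reduce the feedback loop with forward (M1+M2) and return (M3*M4*M5)
Step 2 collapses a series group.

Final answer: series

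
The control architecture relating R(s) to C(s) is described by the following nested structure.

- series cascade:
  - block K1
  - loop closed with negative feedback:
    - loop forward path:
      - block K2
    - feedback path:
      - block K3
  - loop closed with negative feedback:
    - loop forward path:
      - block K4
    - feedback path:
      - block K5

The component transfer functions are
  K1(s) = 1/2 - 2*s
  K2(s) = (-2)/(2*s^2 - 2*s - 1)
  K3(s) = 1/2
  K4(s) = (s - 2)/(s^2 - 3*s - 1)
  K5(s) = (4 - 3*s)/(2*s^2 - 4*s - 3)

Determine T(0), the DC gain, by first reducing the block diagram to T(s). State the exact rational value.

First reduce the diagram to T(s).

Step 1. feedback reduction of K2, K3 -> (-1)/(s^2 - s - 1)
Step 2. collapse the loop (K4 forward, K5 return) -> (2*s^3 - 8*s^2 + 5*s + 6)/(2*s^4 - 10*s^3 + 4*s^2 + 23*s - 5)
Step 3. cascade K1, [K2/(1+K2*K3)], [K4/(1+K4*K5)] -> (8*s^4 - 34*s^3 + 28*s^2 + 19*s - 6)/(4*s^6 - 24*s^5 + 24*s^4 + 58*s^3 - 64*s^2 - 36*s + 10)
The step-3 result is T(s). Setting s = 0: T(0) = -6/10 = -3/5.

Answer: -3/5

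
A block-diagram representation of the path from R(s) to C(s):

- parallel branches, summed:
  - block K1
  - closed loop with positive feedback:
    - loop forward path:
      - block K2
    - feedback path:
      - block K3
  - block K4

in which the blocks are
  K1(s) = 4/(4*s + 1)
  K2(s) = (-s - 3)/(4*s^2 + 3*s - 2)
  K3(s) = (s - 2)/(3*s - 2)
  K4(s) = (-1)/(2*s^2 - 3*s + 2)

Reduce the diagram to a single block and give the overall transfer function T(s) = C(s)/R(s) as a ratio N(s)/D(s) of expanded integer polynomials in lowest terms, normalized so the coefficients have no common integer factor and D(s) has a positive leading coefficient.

[1] close the feedback loop around K2, K3 gives (-3*s^2 - 7*s + 6)/(12*s^3 + 2*s^2 - 11*s - 2)
[2] combine K1, [K2/(1-K2*K3)], K4 in parallel, which is the overall transfer function T(s) = C(s)/R(s) in lowest terms

Final answer: (72*s^5 - 202*s^4 + 67*s^3 + 73*s^2 - 29*s - 2)/(96*s^6 - 104*s^5 - 48*s^4 + 128*s^3 - 31*s^2 - 32*s - 4)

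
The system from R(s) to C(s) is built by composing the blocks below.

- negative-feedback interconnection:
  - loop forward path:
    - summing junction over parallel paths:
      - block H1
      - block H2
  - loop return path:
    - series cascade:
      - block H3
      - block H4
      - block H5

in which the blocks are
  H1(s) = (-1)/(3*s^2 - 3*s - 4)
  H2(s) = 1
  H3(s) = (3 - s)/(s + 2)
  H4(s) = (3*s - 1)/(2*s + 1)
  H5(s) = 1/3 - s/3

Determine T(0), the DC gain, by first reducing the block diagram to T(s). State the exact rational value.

Step 1. parallel reduction of H1, H2 = (3*s^2 - 3*s - 5)/(3*s^2 - 3*s - 4)
Step 2. combine H3, H4, H5 in series = (3*s^3 - 13*s^2 + 13*s - 3)/(6*s^2 + 15*s + 6)
Step 3. apply the feedback formula to (H1+H2), (H3*H4*H5) = (18*s^4 + 27*s^3 - 57*s^2 - 93*s - 30)/(9*s^5 - 30*s^4 + 90*s^3 - 34*s^2 - 134*s - 9)
Evaluating the step-3 result (the overall T(s)) at s = 0 gives T(0) = -30/(-9) = 10/3.

Answer: 10/3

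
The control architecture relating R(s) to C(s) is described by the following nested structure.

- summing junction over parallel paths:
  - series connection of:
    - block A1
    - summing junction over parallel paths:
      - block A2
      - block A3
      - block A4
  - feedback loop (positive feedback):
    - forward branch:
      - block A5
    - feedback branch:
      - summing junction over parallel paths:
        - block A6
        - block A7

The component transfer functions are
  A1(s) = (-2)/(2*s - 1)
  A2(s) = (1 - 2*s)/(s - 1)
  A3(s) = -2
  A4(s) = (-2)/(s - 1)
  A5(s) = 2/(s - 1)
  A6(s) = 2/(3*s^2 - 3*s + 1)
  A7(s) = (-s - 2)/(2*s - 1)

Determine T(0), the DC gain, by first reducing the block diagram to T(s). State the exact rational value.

First reduce the diagram to T(s).

1. parallel reduction of A2, A3, A4 -> (1 - 4*s)/(s - 1)
2. series reduction of A1, (A2+A3+A4) -> (8*s - 2)/(2*s^2 - 3*s + 1)
3. reduce the parallel group A6, A7 -> (-3*s^3 - 3*s^2 + 9*s - 4)/(6*s^3 - 9*s^2 + 5*s - 1)
4. close the feedback loop around A5, (A6+A7) -> (12*s^3 - 18*s^2 + 10*s - 2)/(6*s^4 - 9*s^3 + 20*s^2 - 24*s + 9)
5. reduce the parallel group (A1*(A2+A3+A4)), [A5/(1-A5*(A6+A7))] -> (72*s^5 - 156*s^4 + 264*s^3 - 284*s^2 + 136*s - 20)/(12*s^6 - 36*s^5 + 73*s^4 - 117*s^3 + 110*s^2 - 51*s + 9)
DC gain: substitute s = 0 into T(s) from step 5: T(0) = -20/9.

Answer: -20/9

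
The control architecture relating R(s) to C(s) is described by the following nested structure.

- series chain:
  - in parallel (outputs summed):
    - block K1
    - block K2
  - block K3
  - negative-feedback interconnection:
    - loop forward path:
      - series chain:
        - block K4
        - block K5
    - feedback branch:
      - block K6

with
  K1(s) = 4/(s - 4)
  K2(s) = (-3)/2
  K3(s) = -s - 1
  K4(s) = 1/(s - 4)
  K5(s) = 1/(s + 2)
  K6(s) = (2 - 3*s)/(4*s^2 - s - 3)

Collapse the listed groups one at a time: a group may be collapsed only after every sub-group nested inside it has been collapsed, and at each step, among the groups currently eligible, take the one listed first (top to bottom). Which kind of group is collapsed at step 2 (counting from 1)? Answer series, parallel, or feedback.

(1) sum the parallel branches K1, K2
(2) combine K4, K5 in series
(3) feedback reduction of (K4*K5), K6
(4) cascade (K1+K2), K3, [(K4*K5)/(1+(K4*K5)*K6)]
The group at step 2 is a series group.

Hence the answer: series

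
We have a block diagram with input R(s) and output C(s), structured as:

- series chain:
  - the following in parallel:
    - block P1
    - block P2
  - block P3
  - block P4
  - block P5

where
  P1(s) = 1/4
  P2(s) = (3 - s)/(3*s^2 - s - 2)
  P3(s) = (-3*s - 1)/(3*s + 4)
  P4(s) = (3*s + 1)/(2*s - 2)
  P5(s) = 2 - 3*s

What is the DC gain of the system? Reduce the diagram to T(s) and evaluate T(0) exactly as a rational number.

[1] reduce the parallel group P1, P2 gives (3*s^2 - 5*s + 10)/(12*s^2 - 4*s - 8)
[2] series reduction of (P1+P2), P3, P4, P5 gives (81*s^5 - 135*s^4 + 243*s^3 + 39*s^2 - 80*s - 20)/(72*s^4 - 152*s^2 + 16*s + 64)
Step 2 gives the overall T(s). Then T(0) = -20/64 = -5/16.

Answer: -5/16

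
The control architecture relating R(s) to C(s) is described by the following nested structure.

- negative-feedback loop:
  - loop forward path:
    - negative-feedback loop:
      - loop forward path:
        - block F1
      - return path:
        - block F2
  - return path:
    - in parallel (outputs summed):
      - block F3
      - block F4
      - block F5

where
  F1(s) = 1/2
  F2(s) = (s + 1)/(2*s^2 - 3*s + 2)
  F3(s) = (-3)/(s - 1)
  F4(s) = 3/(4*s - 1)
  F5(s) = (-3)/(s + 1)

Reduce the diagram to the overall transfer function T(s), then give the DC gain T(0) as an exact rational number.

The answer is -2.

Reasoning:
Step 1: collapse the loop (F1 forward, F2 return), giving (2*s^2 - 3*s + 2)/(4*s^2 - 5*s + 5)
Step 2: parallel reduction of F3, F4, F5, giving (-21*s^2 + 6*s - 3)/(4*s^3 - s^2 - 4*s + 1)
Step 3: collapse the loop ([F1/(1+F1*F2)] forward, (F3+F4+F5) return), giving (8*s^5 - 14*s^4 + 3*s^3 + 12*s^2 - 11*s + 2)/(16*s^5 - 66*s^4 + 84*s^3 - 47*s^2 - 4*s - 1)
Step 3 gives the overall T(s). Then T(0) = 2/(-1) = -2.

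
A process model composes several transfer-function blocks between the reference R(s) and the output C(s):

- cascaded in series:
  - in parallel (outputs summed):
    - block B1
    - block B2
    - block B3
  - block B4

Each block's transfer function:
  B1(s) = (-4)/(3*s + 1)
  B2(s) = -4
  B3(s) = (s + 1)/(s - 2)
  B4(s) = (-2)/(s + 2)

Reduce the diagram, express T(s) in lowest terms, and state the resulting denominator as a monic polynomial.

The answer is s^3 + s^2/3 - 4*s - 4/3.

Reasoning:
1. sum the parallel branches B1, B2, B3 = (-9*s^2 + 20*s + 17)/(3*s^2 - 5*s - 2)
2. reduce the series chain (B1+B2+B3), B4 = (18*s^2 - 40*s - 34)/(3*s^3 + s^2 - 12*s - 4)
Step 2 gives the fully reduced T(s), with no common factor left to cancel. The denominator's leading coefficient is 3, so divide each of its coefficients by 3 to get the monic form.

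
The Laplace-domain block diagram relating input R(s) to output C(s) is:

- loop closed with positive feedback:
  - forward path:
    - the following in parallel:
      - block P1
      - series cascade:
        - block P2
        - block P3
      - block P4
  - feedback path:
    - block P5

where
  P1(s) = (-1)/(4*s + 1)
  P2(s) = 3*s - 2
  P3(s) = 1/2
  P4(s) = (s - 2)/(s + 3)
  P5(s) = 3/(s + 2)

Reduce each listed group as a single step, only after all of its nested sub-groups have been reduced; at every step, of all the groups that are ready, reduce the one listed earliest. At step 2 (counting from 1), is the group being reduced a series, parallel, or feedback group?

Step 1 - cascade P2, P3
Step 2 - sum the parallel branches P1, (P2*P3), P4
Step 3 - feedback reduction of (P1+(P2*P3)+P4), P5
Step 2 collapses a parallel group.

Therefore the answer is parallel.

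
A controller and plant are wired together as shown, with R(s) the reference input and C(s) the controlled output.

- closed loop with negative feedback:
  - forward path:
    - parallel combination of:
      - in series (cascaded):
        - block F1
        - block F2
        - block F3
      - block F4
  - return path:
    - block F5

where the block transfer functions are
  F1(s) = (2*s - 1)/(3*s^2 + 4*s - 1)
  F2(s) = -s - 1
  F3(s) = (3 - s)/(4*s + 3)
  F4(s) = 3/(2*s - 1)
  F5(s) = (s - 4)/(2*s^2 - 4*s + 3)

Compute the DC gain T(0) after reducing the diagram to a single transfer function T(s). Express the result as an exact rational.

Answer: -12/19

Working:
Step 1: series reduction of F1, F2, F3; result (2*s^3 - 5*s^2 - 4*s + 3)/(12*s^3 + 25*s^2 + 8*s - 3)
Step 2: add (F1*F2*F3), F4 (parallel); result (4*s^4 + 24*s^3 + 72*s^2 + 34*s - 12)/(24*s^4 + 38*s^3 - 9*s^2 - 14*s + 3)
Step 3: close the feedback loop around ((F1*F2*F3)+F4), F5; result (8*s^6 + 32*s^5 + 60*s^4 - 148*s^3 + 56*s^2 + 150*s - 36)/(48*s^6 - 16*s^5 - 90*s^4 + 98*s^3 - 219*s^2 - 202*s + 57)
Evaluating the step-3 result (the overall T(s)) at s = 0 gives T(0) = -36/57 = -12/19.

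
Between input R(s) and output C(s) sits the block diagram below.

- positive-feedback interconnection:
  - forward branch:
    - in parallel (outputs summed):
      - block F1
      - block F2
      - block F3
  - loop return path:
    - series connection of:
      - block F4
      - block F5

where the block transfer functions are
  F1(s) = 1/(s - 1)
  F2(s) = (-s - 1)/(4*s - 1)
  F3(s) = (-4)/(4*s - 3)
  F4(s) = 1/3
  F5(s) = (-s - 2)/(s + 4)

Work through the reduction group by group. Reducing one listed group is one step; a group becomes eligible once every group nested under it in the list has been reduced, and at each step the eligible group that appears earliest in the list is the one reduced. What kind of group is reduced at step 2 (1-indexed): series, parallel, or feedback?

1. add F1, F2, F3 (parallel)
2. combine F4, F5 in series
3. collapse the loop ((F1+F2+F3) forward, (F4*F5) return)
At step 2 the group reduced is series.

Answer: series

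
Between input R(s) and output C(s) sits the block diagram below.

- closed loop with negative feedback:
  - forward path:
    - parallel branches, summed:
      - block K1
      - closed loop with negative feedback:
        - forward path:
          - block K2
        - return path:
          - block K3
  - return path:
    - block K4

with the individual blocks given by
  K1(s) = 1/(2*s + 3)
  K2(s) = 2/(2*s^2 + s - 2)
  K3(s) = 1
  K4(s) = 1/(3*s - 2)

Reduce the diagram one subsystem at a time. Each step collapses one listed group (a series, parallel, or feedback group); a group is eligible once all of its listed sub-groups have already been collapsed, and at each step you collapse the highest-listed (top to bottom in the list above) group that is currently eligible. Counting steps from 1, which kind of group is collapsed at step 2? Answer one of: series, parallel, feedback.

Step 1. collapse the loop (K2 forward, K3 return)
Step 2. combine K1, [K2/(1+K2*K3)] in parallel
Step 3. apply the feedback formula to (K1+[K2/(1+K2*K3)]), K4
Step 2 collapses a parallel group.

Therefore the answer is parallel.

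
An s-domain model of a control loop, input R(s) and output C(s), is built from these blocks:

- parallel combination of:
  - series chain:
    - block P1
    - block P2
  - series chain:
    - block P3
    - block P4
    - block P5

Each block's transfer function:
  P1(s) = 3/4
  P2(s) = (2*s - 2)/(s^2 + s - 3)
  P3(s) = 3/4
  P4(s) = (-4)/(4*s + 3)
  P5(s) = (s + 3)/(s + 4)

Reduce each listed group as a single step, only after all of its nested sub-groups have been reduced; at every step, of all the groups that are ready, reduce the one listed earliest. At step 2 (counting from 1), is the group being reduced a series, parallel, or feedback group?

1. cascade P1, P2
2. reduce the series chain P3, P4, P5
3. parallel reduction of (P1*P2), (P3*P4*P5)
Step 2 collapses a series group.

Hence the answer: series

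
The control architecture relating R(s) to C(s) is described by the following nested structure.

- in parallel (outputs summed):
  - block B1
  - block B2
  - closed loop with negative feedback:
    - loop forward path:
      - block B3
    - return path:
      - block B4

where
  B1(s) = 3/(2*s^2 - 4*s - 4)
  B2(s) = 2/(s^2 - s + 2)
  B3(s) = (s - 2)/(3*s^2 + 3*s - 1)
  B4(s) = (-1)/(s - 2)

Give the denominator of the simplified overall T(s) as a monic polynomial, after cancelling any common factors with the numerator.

[1] close the feedback loop around B3, B4 = (s - 2)/(3*s^2 + 3*s - 2)
[2] add B1, B2, [B3/(1+B3*B4)] (parallel) = (2*s^5 + 11*s^4 + 4*s^3 - 65*s^2 + 16*s + 20)/(6*s^6 - 12*s^5 - 10*s^4 + 12*s^3 - 44*s^2 - 16*s + 16)
The result of step 2 is T(s) in lowest terms. Its denominator has leading coefficient 6; dividing the denominator through by 6 makes it monic.

Answer: s^6 - 2*s^5 - 5*s^4/3 + 2*s^3 - 22*s^2/3 - 8*s/3 + 8/3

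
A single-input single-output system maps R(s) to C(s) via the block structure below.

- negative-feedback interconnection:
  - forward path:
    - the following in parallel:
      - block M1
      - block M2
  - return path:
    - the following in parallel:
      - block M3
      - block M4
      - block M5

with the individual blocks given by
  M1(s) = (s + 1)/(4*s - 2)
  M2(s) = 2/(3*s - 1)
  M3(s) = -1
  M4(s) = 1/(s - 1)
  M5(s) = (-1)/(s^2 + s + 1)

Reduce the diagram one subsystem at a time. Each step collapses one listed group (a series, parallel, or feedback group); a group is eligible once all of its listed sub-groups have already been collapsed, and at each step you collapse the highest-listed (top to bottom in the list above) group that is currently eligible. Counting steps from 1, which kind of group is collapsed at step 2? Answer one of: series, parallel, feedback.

Reducing step by step:

1. combine M1, M2 in parallel
2. add M3, M4, M5 (parallel)
3. feedback reduction of (M1+M2), (M3+M4+M5)
Step 2 collapses a parallel group.

Answer: parallel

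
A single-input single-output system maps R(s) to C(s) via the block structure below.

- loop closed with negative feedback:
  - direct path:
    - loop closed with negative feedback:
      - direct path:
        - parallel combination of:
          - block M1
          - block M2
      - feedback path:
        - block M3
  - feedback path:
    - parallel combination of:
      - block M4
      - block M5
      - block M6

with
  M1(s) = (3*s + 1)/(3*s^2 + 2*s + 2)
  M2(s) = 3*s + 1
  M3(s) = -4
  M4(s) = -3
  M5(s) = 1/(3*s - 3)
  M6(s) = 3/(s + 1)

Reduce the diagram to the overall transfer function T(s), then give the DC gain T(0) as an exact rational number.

First reduce the diagram to T(s).

Step 1. sum the parallel branches M1, M2 gives (9*s^3 + 9*s^2 + 11*s + 3)/(3*s^2 + 2*s + 2)
Step 2. apply the feedback formula to (M1+M2), M3 gives (-9*s^3 - 9*s^2 - 11*s - 3)/(36*s^3 + 33*s^2 + 42*s + 10)
Step 3. add M4, M5, M6 (parallel) gives (-9*s^2 + 10*s + 1)/(3*s^2 - 3)
Step 4. reduce the feedback loop with forward [(M1+M2)/(1+(M1+M2)*M3)] and return (M4+M5+M6) gives (-27*s^5 - 27*s^4 - 6*s^3 + 18*s^2 + 33*s + 9)/(189*s^5 + 90*s^4 + 18*s^3 - 161*s^2 - 167*s - 33)
The step-4 result is T(s). Setting s = 0: T(0) = 9/(-33) = -3/11.

Answer: -3/11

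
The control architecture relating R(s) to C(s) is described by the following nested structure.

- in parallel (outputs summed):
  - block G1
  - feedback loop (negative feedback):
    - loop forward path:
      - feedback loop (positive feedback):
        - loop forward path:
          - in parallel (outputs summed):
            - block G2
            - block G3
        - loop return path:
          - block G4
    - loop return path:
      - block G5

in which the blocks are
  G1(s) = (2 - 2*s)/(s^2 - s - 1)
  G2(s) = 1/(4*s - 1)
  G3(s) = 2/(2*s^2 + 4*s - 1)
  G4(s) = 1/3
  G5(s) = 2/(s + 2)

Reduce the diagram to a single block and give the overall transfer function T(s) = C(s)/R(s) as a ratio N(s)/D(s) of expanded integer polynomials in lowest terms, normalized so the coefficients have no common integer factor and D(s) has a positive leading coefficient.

First reduce the diagram to T(s).

(1) combine G2, G3 in parallel, giving (2*s^2 + 12*s - 3)/(8*s^3 + 14*s^2 - 8*s + 1)
(2) close the feedback loop around (G2+G3), G4, giving (6*s^2 + 36*s - 9)/(24*s^3 + 40*s^2 - 36*s + 6)
(3) reduce the feedback loop with forward [(G2+G3)/(1-(G2+G3)*G4)] and return G5, giving (6*s^3 + 48*s^2 + 63*s - 18)/(24*s^4 + 88*s^3 + 56*s^2 + 6*s - 6)
(4) parallel reduction of G1, [[(G2+G3)/(1-(G2+G3)*G4)]/(1+[(G2+G3)/(1-(G2+G3)*G4)]*G5)]: this yields T(s), and no further normalization is needed

Answer: (-42*s^5 - 86*s^4 + 73*s^3 - 29*s^2 - 21*s + 6)/(24*s^6 + 64*s^5 - 56*s^4 - 138*s^3 - 68*s^2 + 6)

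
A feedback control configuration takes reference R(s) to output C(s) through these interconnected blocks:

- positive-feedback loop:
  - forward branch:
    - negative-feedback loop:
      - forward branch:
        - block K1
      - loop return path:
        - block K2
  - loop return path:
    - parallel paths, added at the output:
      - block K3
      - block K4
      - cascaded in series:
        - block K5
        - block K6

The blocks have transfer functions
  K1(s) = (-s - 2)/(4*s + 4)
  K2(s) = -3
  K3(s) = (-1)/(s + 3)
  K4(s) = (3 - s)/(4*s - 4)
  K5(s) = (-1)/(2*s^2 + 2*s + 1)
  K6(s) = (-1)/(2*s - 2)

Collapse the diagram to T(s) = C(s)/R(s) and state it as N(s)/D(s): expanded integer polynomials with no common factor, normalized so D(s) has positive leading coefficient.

First reduce the diagram to T(s).

Step 1. collapse the loop (K1 forward, K2 return), giving (-s - 2)/(7*s + 10)
Step 2. reduce the series chain K5, K6, giving 1/(4*s^3 - 2*s - 2)
Step 3. parallel reduction of K3, K4, (K5*K6), giving (-2*s^4 - 10*s^3 + 17*s^2 + 24*s + 19)/(8*s^4 + 24*s^3 - 4*s^2 - 16*s - 12)
Step 4. apply the feedback formula to [K1/(1+K1*K2)], (K3+K4+(K5*K6)), which is the overall transfer function T(s) = C(s)/R(s) in lowest terms

Answer: (-8*s^5 - 40*s^4 - 44*s^3 + 24*s^2 + 44*s + 24)/(54*s^5 + 234*s^4 + 209*s^3 - 94*s^2 - 177*s - 82)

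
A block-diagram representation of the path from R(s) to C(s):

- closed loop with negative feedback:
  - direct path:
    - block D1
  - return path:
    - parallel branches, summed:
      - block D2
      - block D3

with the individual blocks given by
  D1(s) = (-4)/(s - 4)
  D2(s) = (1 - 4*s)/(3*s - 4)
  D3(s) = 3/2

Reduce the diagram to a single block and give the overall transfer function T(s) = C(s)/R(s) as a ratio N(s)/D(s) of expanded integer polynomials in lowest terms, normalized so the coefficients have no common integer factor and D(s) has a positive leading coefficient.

Step 1. sum the parallel branches D2, D3: (s - 10)/(6*s - 8)
Step 2. apply the feedback formula to D1, (D2+D3), which is the overall transfer function T(s) = C(s)/R(s) in lowest terms

Hence the answer: (16 - 12*s)/(3*s^2 - 18*s + 36)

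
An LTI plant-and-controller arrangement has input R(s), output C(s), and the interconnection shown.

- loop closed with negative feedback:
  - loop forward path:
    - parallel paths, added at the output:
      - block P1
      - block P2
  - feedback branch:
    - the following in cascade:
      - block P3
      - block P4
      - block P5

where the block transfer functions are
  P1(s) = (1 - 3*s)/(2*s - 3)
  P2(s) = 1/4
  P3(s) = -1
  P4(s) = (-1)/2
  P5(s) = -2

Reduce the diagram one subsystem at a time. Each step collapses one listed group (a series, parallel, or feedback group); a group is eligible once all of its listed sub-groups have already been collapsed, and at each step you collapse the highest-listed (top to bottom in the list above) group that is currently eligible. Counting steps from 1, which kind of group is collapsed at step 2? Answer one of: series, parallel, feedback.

(1) add P1, P2 (parallel)
(2) multiply P3, P4, P5 (series)
(3) close the feedback loop around (P1+P2), (P3*P4*P5)
Step 2: series.

Therefore the answer is series.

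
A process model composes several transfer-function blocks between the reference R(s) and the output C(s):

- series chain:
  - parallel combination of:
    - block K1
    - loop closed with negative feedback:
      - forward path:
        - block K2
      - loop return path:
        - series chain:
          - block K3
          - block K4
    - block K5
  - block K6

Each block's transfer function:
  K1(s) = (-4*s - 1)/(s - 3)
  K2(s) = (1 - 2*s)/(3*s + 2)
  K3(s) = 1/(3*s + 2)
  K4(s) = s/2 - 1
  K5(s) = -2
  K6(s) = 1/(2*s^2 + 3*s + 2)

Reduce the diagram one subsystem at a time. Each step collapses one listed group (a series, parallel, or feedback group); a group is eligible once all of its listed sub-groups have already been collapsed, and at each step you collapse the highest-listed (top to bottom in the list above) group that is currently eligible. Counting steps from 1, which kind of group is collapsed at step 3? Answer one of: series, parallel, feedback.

1. reduce the series chain K3, K4
2. reduce the feedback loop with forward K2 and return (K3*K4)
3. add K1, [K2/(1+K2*(K3*K4))], K5 (parallel)
4. series reduction of (K1+[K2/(1+K2*(K3*K4))]+K5), K6
At step 3 the group reduced is parallel.

Answer: parallel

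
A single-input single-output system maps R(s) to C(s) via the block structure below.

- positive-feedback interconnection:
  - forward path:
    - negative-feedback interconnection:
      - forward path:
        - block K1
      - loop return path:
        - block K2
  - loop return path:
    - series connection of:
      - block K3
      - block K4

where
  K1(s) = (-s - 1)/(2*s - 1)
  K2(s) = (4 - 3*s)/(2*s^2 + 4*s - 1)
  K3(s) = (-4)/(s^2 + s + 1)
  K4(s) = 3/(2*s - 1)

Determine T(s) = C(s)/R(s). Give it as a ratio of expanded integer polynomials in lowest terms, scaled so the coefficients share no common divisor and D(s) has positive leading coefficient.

The answer is (-4*s^6 - 14*s^5 - 14*s^4 - 5*s^3 + 4*s^2 + 4*s - 1)/(8*s^6 + 22*s^5 - s^4 - 32*s^3 - 91*s^2 - 32*s + 15).

Reasoning:
1. apply the feedback formula to K1, K2: (-2*s^3 - 6*s^2 - 3*s + 1)/(4*s^3 + 9*s^2 - 7*s - 3)
2. cascade K3, K4: (-12)/(2*s^3 + s^2 + s - 1)
3. feedback reduction of [K1/(1+K1*K2)], (K3*K4) - this is the overall T(s), already in the required normalized form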